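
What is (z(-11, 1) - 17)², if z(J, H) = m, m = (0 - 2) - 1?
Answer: 400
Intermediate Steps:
m = -3 (m = -2 - 1 = -3)
z(J, H) = -3
(z(-11, 1) - 17)² = (-3 - 17)² = (-20)² = 400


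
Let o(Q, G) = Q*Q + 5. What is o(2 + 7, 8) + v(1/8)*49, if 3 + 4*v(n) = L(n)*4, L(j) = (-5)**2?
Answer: 5097/4 ≈ 1274.3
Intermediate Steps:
L(j) = 25
v(n) = 97/4 (v(n) = -3/4 + (25*4)/4 = -3/4 + (1/4)*100 = -3/4 + 25 = 97/4)
o(Q, G) = 5 + Q**2 (o(Q, G) = Q**2 + 5 = 5 + Q**2)
o(2 + 7, 8) + v(1/8)*49 = (5 + (2 + 7)**2) + (97/4)*49 = (5 + 9**2) + 4753/4 = (5 + 81) + 4753/4 = 86 + 4753/4 = 5097/4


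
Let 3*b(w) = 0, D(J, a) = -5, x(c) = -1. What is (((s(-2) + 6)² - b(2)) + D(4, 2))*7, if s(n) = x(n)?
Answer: 140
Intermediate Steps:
b(w) = 0 (b(w) = (⅓)*0 = 0)
s(n) = -1
(((s(-2) + 6)² - b(2)) + D(4, 2))*7 = (((-1 + 6)² - 1*0) - 5)*7 = ((5² + 0) - 5)*7 = ((25 + 0) - 5)*7 = (25 - 5)*7 = 20*7 = 140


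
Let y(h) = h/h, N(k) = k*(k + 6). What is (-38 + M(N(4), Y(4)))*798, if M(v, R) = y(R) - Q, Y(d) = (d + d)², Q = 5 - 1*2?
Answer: -31920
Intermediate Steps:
N(k) = k*(6 + k)
Q = 3 (Q = 5 - 2 = 3)
Y(d) = 4*d² (Y(d) = (2*d)² = 4*d²)
y(h) = 1
M(v, R) = -2 (M(v, R) = 1 - 1*3 = 1 - 3 = -2)
(-38 + M(N(4), Y(4)))*798 = (-38 - 2)*798 = -40*798 = -31920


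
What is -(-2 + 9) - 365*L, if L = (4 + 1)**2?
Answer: -9132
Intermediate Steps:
L = 25 (L = 5**2 = 25)
-(-2 + 9) - 365*L = -(-2 + 9) - 365*25 = -1*7 - 9125 = -7 - 9125 = -9132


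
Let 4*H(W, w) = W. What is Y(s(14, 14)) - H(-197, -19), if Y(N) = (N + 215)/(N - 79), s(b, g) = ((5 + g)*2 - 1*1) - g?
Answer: 45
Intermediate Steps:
s(b, g) = 9 + g (s(b, g) = ((10 + 2*g) - 1) - g = (9 + 2*g) - g = 9 + g)
Y(N) = (215 + N)/(-79 + N)
H(W, w) = W/4
Y(s(14, 14)) - H(-197, -19) = (215 + (9 + 14))/(-79 + (9 + 14)) - (-197)/4 = (215 + 23)/(-79 + 23) - 1*(-197/4) = 238/(-56) + 197/4 = -1/56*238 + 197/4 = -17/4 + 197/4 = 45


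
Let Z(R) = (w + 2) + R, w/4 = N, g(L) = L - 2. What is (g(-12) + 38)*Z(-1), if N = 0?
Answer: 24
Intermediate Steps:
g(L) = -2 + L
w = 0 (w = 4*0 = 0)
Z(R) = 2 + R (Z(R) = (0 + 2) + R = 2 + R)
(g(-12) + 38)*Z(-1) = ((-2 - 12) + 38)*(2 - 1) = (-14 + 38)*1 = 24*1 = 24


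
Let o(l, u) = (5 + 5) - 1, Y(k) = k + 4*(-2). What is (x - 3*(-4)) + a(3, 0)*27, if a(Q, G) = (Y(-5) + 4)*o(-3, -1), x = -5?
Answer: -2180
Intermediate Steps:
Y(k) = -8 + k (Y(k) = k - 8 = -8 + k)
o(l, u) = 9 (o(l, u) = 10 - 1 = 9)
a(Q, G) = -81 (a(Q, G) = ((-8 - 5) + 4)*9 = (-13 + 4)*9 = -9*9 = -81)
(x - 3*(-4)) + a(3, 0)*27 = (-5 - 3*(-4)) - 81*27 = (-5 + 12) - 2187 = 7 - 2187 = -2180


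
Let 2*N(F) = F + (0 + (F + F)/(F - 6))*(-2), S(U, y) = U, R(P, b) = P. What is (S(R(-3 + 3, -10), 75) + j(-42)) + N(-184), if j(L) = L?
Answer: -12914/95 ≈ -135.94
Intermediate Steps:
N(F) = F/2 - 2*F/(-6 + F) (N(F) = (F + (0 + (F + F)/(F - 6))*(-2))/2 = (F + (0 + (2*F)/(-6 + F))*(-2))/2 = (F + (0 + 2*F/(-6 + F))*(-2))/2 = (F + (2*F/(-6 + F))*(-2))/2 = (F - 4*F/(-6 + F))/2 = F/2 - 2*F/(-6 + F))
(S(R(-3 + 3, -10), 75) + j(-42)) + N(-184) = ((-3 + 3) - 42) + (½)*(-184)*(-10 - 184)/(-6 - 184) = (0 - 42) + (½)*(-184)*(-194)/(-190) = -42 + (½)*(-184)*(-1/190)*(-194) = -42 - 8924/95 = -12914/95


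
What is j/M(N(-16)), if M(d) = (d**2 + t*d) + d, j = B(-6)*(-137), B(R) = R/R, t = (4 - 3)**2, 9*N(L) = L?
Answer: 11097/32 ≈ 346.78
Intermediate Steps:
N(L) = L/9
t = 1 (t = 1**2 = 1)
B(R) = 1
j = -137 (j = 1*(-137) = -137)
M(d) = d**2 + 2*d (M(d) = (d**2 + 1*d) + d = (d**2 + d) + d = (d + d**2) + d = d**2 + 2*d)
j/M(N(-16)) = -137*(-9/(16*(2 + (1/9)*(-16)))) = -137*(-9/(16*(2 - 16/9))) = -137/((-16/9*2/9)) = -137/(-32/81) = -137*(-81/32) = 11097/32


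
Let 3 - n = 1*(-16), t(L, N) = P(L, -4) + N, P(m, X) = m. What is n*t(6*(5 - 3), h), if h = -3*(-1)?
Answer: 285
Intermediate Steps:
h = 3
t(L, N) = L + N
n = 19 (n = 3 - (-16) = 3 - 1*(-16) = 3 + 16 = 19)
n*t(6*(5 - 3), h) = 19*(6*(5 - 3) + 3) = 19*(6*2 + 3) = 19*(12 + 3) = 19*15 = 285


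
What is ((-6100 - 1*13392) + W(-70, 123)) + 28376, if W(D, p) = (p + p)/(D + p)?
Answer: 471098/53 ≈ 8888.6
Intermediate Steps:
W(D, p) = 2*p/(D + p) (W(D, p) = (2*p)/(D + p) = 2*p/(D + p))
((-6100 - 1*13392) + W(-70, 123)) + 28376 = ((-6100 - 1*13392) + 2*123/(-70 + 123)) + 28376 = ((-6100 - 13392) + 2*123/53) + 28376 = (-19492 + 2*123*(1/53)) + 28376 = (-19492 + 246/53) + 28376 = -1032830/53 + 28376 = 471098/53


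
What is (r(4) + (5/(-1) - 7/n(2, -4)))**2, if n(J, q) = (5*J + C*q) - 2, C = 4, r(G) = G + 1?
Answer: 49/64 ≈ 0.76563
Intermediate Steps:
r(G) = 1 + G
n(J, q) = -2 + 4*q + 5*J (n(J, q) = (5*J + 4*q) - 2 = (4*q + 5*J) - 2 = -2 + 4*q + 5*J)
(r(4) + (5/(-1) - 7/n(2, -4)))**2 = ((1 + 4) + (5/(-1) - 7/(-2 + 4*(-4) + 5*2)))**2 = (5 + (5*(-1) - 7/(-2 - 16 + 10)))**2 = (5 + (-5 - 7/(-8)))**2 = (5 + (-5 - 7*(-1/8)))**2 = (5 + (-5 + 7/8))**2 = (5 - 33/8)**2 = (7/8)**2 = 49/64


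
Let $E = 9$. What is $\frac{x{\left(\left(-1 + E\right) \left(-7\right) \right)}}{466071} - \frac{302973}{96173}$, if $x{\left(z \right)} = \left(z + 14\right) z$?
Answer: $- \frac{4272143339}{1358286251} \approx -3.1452$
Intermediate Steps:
$x{\left(z \right)} = z \left(14 + z\right)$ ($x{\left(z \right)} = \left(14 + z\right) z = z \left(14 + z\right)$)
$\frac{x{\left(\left(-1 + E\right) \left(-7\right) \right)}}{466071} - \frac{302973}{96173} = \frac{\left(-1 + 9\right) \left(-7\right) \left(14 + \left(-1 + 9\right) \left(-7\right)\right)}{466071} - \frac{302973}{96173} = 8 \left(-7\right) \left(14 + 8 \left(-7\right)\right) \frac{1}{466071} - \frac{27543}{8743} = - 56 \left(14 - 56\right) \frac{1}{466071} - \frac{27543}{8743} = \left(-56\right) \left(-42\right) \frac{1}{466071} - \frac{27543}{8743} = 2352 \cdot \frac{1}{466071} - \frac{27543}{8743} = \frac{784}{155357} - \frac{27543}{8743} = - \frac{4272143339}{1358286251}$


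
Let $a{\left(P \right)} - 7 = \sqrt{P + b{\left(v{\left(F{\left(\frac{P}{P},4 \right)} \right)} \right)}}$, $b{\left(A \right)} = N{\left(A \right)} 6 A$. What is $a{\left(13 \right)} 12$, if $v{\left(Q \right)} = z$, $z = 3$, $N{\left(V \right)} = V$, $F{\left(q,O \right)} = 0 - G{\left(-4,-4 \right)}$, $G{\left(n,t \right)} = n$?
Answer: $84 + 12 \sqrt{67} \approx 182.22$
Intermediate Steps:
$F{\left(q,O \right)} = 4$ ($F{\left(q,O \right)} = 0 - -4 = 0 + 4 = 4$)
$v{\left(Q \right)} = 3$
$b{\left(A \right)} = 6 A^{2}$ ($b{\left(A \right)} = A 6 A = 6 A A = 6 A^{2}$)
$a{\left(P \right)} = 7 + \sqrt{54 + P}$ ($a{\left(P \right)} = 7 + \sqrt{P + 6 \cdot 3^{2}} = 7 + \sqrt{P + 6 \cdot 9} = 7 + \sqrt{P + 54} = 7 + \sqrt{54 + P}$)
$a{\left(13 \right)} 12 = \left(7 + \sqrt{54 + 13}\right) 12 = \left(7 + \sqrt{67}\right) 12 = 84 + 12 \sqrt{67}$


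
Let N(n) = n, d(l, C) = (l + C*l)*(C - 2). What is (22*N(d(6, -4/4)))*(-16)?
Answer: 0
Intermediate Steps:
d(l, C) = (-2 + C)*(l + C*l) (d(l, C) = (l + C*l)*(-2 + C) = (-2 + C)*(l + C*l))
(22*N(d(6, -4/4)))*(-16) = (22*(6*(-2 + (-4/4)**2 - (-4)/4)))*(-16) = (22*(6*(-2 + (-4*1/4)**2 - (-4)/4)))*(-16) = (22*(6*(-2 + (-1)**2 - 1*(-1))))*(-16) = (22*(6*(-2 + 1 + 1)))*(-16) = (22*(6*0))*(-16) = (22*0)*(-16) = 0*(-16) = 0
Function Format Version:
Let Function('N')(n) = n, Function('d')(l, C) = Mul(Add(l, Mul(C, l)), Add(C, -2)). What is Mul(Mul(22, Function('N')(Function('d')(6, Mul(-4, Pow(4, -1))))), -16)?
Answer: 0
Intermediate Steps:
Function('d')(l, C) = Mul(Add(-2, C), Add(l, Mul(C, l))) (Function('d')(l, C) = Mul(Add(l, Mul(C, l)), Add(-2, C)) = Mul(Add(-2, C), Add(l, Mul(C, l))))
Mul(Mul(22, Function('N')(Function('d')(6, Mul(-4, Pow(4, -1))))), -16) = Mul(Mul(22, Mul(6, Add(-2, Pow(Mul(-4, Pow(4, -1)), 2), Mul(-1, Mul(-4, Pow(4, -1)))))), -16) = Mul(Mul(22, Mul(6, Add(-2, Pow(Mul(-4, Rational(1, 4)), 2), Mul(-1, Mul(-4, Rational(1, 4)))))), -16) = Mul(Mul(22, Mul(6, Add(-2, Pow(-1, 2), Mul(-1, -1)))), -16) = Mul(Mul(22, Mul(6, Add(-2, 1, 1))), -16) = Mul(Mul(22, Mul(6, 0)), -16) = Mul(Mul(22, 0), -16) = Mul(0, -16) = 0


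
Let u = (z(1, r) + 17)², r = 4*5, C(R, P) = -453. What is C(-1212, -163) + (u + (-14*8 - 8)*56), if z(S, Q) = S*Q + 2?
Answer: -5652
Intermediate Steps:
r = 20
z(S, Q) = 2 + Q*S (z(S, Q) = Q*S + 2 = 2 + Q*S)
u = 1521 (u = ((2 + 20*1) + 17)² = ((2 + 20) + 17)² = (22 + 17)² = 39² = 1521)
C(-1212, -163) + (u + (-14*8 - 8)*56) = -453 + (1521 + (-14*8 - 8)*56) = -453 + (1521 + (-112 - 8)*56) = -453 + (1521 - 120*56) = -453 + (1521 - 6720) = -453 - 5199 = -5652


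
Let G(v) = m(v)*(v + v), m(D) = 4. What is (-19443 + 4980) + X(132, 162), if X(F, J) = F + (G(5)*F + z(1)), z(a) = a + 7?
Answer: -9043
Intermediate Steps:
z(a) = 7 + a
G(v) = 8*v (G(v) = 4*(v + v) = 4*(2*v) = 8*v)
X(F, J) = 8 + 41*F (X(F, J) = F + ((8*5)*F + (7 + 1)) = F + (40*F + 8) = F + (8 + 40*F) = 8 + 41*F)
(-19443 + 4980) + X(132, 162) = (-19443 + 4980) + (8 + 41*132) = -14463 + (8 + 5412) = -14463 + 5420 = -9043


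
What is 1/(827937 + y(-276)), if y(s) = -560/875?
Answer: 25/20698409 ≈ 1.2078e-6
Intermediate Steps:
y(s) = -16/25 (y(s) = -560*1/875 = -16/25)
1/(827937 + y(-276)) = 1/(827937 - 16/25) = 1/(20698409/25) = 25/20698409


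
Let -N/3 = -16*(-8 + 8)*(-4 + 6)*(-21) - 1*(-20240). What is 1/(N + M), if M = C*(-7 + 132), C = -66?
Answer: -1/68970 ≈ -1.4499e-5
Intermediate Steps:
M = -8250 (M = -66*(-7 + 132) = -66*125 = -8250)
N = -60720 (N = -3*(-16*(-8 + 8)*(-4 + 6)*(-21) - 1*(-20240)) = -3*(-0*2*(-21) + 20240) = -3*(-16*0*(-21) + 20240) = -3*(0*(-21) + 20240) = -3*(0 + 20240) = -3*20240 = -60720)
1/(N + M) = 1/(-60720 - 8250) = 1/(-68970) = -1/68970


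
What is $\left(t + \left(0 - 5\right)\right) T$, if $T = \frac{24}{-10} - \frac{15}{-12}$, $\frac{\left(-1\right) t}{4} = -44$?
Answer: $- \frac{3933}{20} \approx -196.65$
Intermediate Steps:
$t = 176$ ($t = \left(-4\right) \left(-44\right) = 176$)
$T = - \frac{23}{20}$ ($T = 24 \left(- \frac{1}{10}\right) - - \frac{5}{4} = - \frac{12}{5} + \frac{5}{4} = - \frac{23}{20} \approx -1.15$)
$\left(t + \left(0 - 5\right)\right) T = \left(176 + \left(0 - 5\right)\right) \left(- \frac{23}{20}\right) = \left(176 - 5\right) \left(- \frac{23}{20}\right) = 171 \left(- \frac{23}{20}\right) = - \frac{3933}{20}$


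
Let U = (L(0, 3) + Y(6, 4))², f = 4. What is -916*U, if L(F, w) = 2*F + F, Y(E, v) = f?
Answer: -14656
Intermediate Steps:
Y(E, v) = 4
L(F, w) = 3*F
U = 16 (U = (3*0 + 4)² = (0 + 4)² = 4² = 16)
-916*U = -916*16 = -14656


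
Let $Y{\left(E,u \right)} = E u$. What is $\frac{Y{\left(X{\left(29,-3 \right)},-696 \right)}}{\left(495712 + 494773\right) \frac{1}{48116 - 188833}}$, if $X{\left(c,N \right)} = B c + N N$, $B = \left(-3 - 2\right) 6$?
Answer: $- \frac{84325506552}{990485} \approx -85136.0$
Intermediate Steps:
$B = -30$ ($B = \left(-5\right) 6 = -30$)
$X{\left(c,N \right)} = N^{2} - 30 c$ ($X{\left(c,N \right)} = - 30 c + N N = - 30 c + N^{2} = N^{2} - 30 c$)
$\frac{Y{\left(X{\left(29,-3 \right)},-696 \right)}}{\left(495712 + 494773\right) \frac{1}{48116 - 188833}} = \frac{\left(\left(-3\right)^{2} - 870\right) \left(-696\right)}{\left(495712 + 494773\right) \frac{1}{48116 - 188833}} = \frac{\left(9 - 870\right) \left(-696\right)}{990485 \frac{1}{-140717}} = \frac{\left(-861\right) \left(-696\right)}{990485 \left(- \frac{1}{140717}\right)} = \frac{599256}{- \frac{990485}{140717}} = 599256 \left(- \frac{140717}{990485}\right) = - \frac{84325506552}{990485}$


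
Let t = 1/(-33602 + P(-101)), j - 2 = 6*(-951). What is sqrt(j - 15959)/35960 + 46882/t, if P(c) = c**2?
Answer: -1097085682 + 3*I*sqrt(2407)/35960 ≈ -1.0971e+9 + 0.004093*I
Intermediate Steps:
j = -5704 (j = 2 + 6*(-951) = 2 - 5706 = -5704)
t = -1/23401 (t = 1/(-33602 + (-101)**2) = 1/(-33602 + 10201) = 1/(-23401) = -1/23401 ≈ -4.2733e-5)
sqrt(j - 15959)/35960 + 46882/t = sqrt(-5704 - 15959)/35960 + 46882/(-1/23401) = sqrt(-21663)*(1/35960) + 46882*(-23401) = (3*I*sqrt(2407))*(1/35960) - 1097085682 = 3*I*sqrt(2407)/35960 - 1097085682 = -1097085682 + 3*I*sqrt(2407)/35960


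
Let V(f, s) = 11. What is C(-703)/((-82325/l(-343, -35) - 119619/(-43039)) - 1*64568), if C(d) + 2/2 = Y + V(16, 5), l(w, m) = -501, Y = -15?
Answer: 107812695/1388646903358 ≈ 7.7639e-5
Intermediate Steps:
C(d) = -5 (C(d) = -1 + (-15 + 11) = -1 - 4 = -5)
C(-703)/((-82325/l(-343, -35) - 119619/(-43039)) - 1*64568) = -5/((-82325/(-501) - 119619/(-43039)) - 1*64568) = -5/((-82325*(-1/501) - 119619*(-1/43039)) - 64568) = -5/((82325/501 + 119619/43039) - 64568) = -5/(3603114794/21562539 - 64568) = -5/(-1388646903358/21562539) = -5*(-21562539/1388646903358) = 107812695/1388646903358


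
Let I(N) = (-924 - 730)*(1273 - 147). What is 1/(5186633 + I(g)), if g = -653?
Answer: 1/3324229 ≈ 3.0082e-7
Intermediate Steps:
I(N) = -1862404 (I(N) = -1654*1126 = -1862404)
1/(5186633 + I(g)) = 1/(5186633 - 1862404) = 1/3324229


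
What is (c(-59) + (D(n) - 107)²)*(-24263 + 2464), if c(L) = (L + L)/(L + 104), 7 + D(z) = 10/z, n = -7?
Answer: -640304163302/2205 ≈ -2.9039e+8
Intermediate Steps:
D(z) = -7 + 10/z
c(L) = 2*L/(104 + L) (c(L) = (2*L)/(104 + L) = 2*L/(104 + L))
(c(-59) + (D(n) - 107)²)*(-24263 + 2464) = (2*(-59)/(104 - 59) + ((-7 + 10/(-7)) - 107)²)*(-24263 + 2464) = (2*(-59)/45 + ((-7 + 10*(-⅐)) - 107)²)*(-21799) = (2*(-59)*(1/45) + ((-7 - 10/7) - 107)²)*(-21799) = (-118/45 + (-59/7 - 107)²)*(-21799) = (-118/45 + (-808/7)²)*(-21799) = (-118/45 + 652864/49)*(-21799) = (29373098/2205)*(-21799) = -640304163302/2205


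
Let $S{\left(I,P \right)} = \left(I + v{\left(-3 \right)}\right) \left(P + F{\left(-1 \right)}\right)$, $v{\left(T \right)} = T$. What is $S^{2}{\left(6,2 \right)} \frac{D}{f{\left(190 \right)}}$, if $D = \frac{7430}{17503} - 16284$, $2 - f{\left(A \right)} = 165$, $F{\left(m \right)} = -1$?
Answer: $\frac{2565102798}{2852989} \approx 899.09$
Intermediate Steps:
$f{\left(A \right)} = -163$ ($f{\left(A \right)} = 2 - 165 = -163$)
$S{\left(I,P \right)} = \left(-1 + P\right) \left(-3 + I\right)$ ($S{\left(I,P \right)} = \left(I - 3\right) \left(P - 1\right) = \left(-3 + I\right) \left(-1 + P\right) = \left(-1 + P\right) \left(-3 + I\right)$)
$D = - \frac{285011422}{17503}$ ($D = 7430 \cdot \frac{1}{17503} - 16284 = \frac{7430}{17503} - 16284 = - \frac{285011422}{17503} \approx -16284.0$)
$S^{2}{\left(6,2 \right)} \frac{D}{f{\left(190 \right)}} = \left(3 - 6 - 6 + 6 \cdot 2\right)^{2} \left(- \frac{285011422}{17503 \left(-163\right)}\right) = \left(3 - 6 - 6 + 12\right)^{2} \left(\left(- \frac{285011422}{17503}\right) \left(- \frac{1}{163}\right)\right) = 3^{2} \cdot \frac{285011422}{2852989} = 9 \cdot \frac{285011422}{2852989} = \frac{2565102798}{2852989}$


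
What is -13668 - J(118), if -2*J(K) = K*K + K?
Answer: -6647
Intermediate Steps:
J(K) = -K/2 - K**2/2 (J(K) = -(K*K + K)/2 = -(K**2 + K)/2 = -(K + K**2)/2 = -K/2 - K**2/2)
-13668 - J(118) = -13668 - (-1)*118*(1 + 118)/2 = -13668 - (-1)*118*119/2 = -13668 - 1*(-7021) = -13668 + 7021 = -6647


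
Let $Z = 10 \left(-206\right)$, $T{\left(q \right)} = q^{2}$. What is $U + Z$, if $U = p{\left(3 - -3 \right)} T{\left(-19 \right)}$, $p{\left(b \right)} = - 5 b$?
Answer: $-12890$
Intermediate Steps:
$U = -10830$ ($U = - 5 \left(3 - -3\right) \left(-19\right)^{2} = - 5 \left(3 + 3\right) 361 = \left(-5\right) 6 \cdot 361 = \left(-30\right) 361 = -10830$)
$Z = -2060$
$U + Z = -10830 - 2060 = -12890$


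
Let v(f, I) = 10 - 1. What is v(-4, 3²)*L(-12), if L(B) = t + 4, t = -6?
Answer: -18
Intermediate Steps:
v(f, I) = 9
L(B) = -2 (L(B) = -6 + 4 = -2)
v(-4, 3²)*L(-12) = 9*(-2) = -18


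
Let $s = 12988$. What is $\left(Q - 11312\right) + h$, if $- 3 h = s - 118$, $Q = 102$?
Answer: $-15500$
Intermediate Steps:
$h = -4290$ ($h = - \frac{12988 - 118}{3} = \left(- \frac{1}{3}\right) 12870 = -4290$)
$\left(Q - 11312\right) + h = \left(102 - 11312\right) - 4290 = -11210 - 4290 = -15500$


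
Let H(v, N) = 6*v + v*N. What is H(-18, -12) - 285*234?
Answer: -66582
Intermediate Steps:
H(v, N) = 6*v + N*v
H(-18, -12) - 285*234 = -18*(6 - 12) - 285*234 = -18*(-6) - 66690 = 108 - 66690 = -66582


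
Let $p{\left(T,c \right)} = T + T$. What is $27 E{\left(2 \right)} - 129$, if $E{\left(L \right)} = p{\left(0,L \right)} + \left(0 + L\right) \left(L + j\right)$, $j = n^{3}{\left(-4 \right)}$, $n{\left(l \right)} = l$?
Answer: $-3477$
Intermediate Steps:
$j = -64$ ($j = \left(-4\right)^{3} = -64$)
$p{\left(T,c \right)} = 2 T$
$E{\left(L \right)} = L \left(-64 + L\right)$ ($E{\left(L \right)} = 2 \cdot 0 + \left(0 + L\right) \left(L - 64\right) = 0 + L \left(-64 + L\right) = L \left(-64 + L\right)$)
$27 E{\left(2 \right)} - 129 = 27 \cdot 2 \left(-64 + 2\right) - 129 = 27 \cdot 2 \left(-62\right) - 129 = 27 \left(-124\right) - 129 = -3348 - 129 = -3477$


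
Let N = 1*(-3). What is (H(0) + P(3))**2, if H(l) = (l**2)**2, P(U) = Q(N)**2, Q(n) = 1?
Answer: 1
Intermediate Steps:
N = -3
P(U) = 1 (P(U) = 1**2 = 1)
H(l) = l**4
(H(0) + P(3))**2 = (0**4 + 1)**2 = (0 + 1)**2 = 1**2 = 1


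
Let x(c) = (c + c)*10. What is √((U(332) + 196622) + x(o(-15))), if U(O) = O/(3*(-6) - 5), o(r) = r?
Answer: √103846702/23 ≈ 443.07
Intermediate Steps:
U(O) = -O/23 (U(O) = O/(-18 - 5) = O/(-23) = O*(-1/23) = -O/23)
x(c) = 20*c (x(c) = (2*c)*10 = 20*c)
√((U(332) + 196622) + x(o(-15))) = √((-1/23*332 + 196622) + 20*(-15)) = √((-332/23 + 196622) - 300) = √(4521974/23 - 300) = √(4515074/23) = √103846702/23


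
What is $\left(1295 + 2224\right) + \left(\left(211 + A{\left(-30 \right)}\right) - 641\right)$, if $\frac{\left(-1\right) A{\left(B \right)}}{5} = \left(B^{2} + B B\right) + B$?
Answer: $-5761$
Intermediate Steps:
$A{\left(B \right)} = - 10 B^{2} - 5 B$ ($A{\left(B \right)} = - 5 \left(\left(B^{2} + B B\right) + B\right) = - 5 \left(\left(B^{2} + B^{2}\right) + B\right) = - 5 \left(2 B^{2} + B\right) = - 5 \left(B + 2 B^{2}\right) = - 10 B^{2} - 5 B$)
$\left(1295 + 2224\right) + \left(\left(211 + A{\left(-30 \right)}\right) - 641\right) = \left(1295 + 2224\right) + \left(\left(211 - - 150 \left(1 + 2 \left(-30\right)\right)\right) - 641\right) = 3519 + \left(\left(211 - - 150 \left(1 - 60\right)\right) - 641\right) = 3519 + \left(\left(211 - \left(-150\right) \left(-59\right)\right) - 641\right) = 3519 + \left(\left(211 - 8850\right) - 641\right) = 3519 - 9280 = -5761$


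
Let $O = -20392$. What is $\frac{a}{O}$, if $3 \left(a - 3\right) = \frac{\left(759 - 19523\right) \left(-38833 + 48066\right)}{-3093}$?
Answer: $- \frac{173275849}{189217368} \approx -0.91575$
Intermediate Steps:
$a = \frac{173275849}{9279}$ ($a = 3 + \frac{\left(759 - 19523\right) \left(-38833 + 48066\right) \frac{1}{-3093}}{3} = 3 + \frac{\left(-18764\right) 9233 \left(- \frac{1}{3093}\right)}{3} = 3 + \frac{\left(-173248012\right) \left(- \frac{1}{3093}\right)}{3} = 3 + \frac{1}{3} \cdot \frac{173248012}{3093} = 3 + \frac{173248012}{9279} = \frac{173275849}{9279} \approx 18674.0$)
$\frac{a}{O} = \frac{173275849}{9279 \left(-20392\right)} = \frac{173275849}{9279} \left(- \frac{1}{20392}\right) = - \frac{173275849}{189217368}$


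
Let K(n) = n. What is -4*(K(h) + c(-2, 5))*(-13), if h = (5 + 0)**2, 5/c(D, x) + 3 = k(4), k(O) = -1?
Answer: 1235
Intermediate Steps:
c(D, x) = -5/4 (c(D, x) = 5/(-3 - 1) = 5/(-4) = 5*(-1/4) = -5/4)
h = 25 (h = 5**2 = 25)
-4*(K(h) + c(-2, 5))*(-13) = -4*(25 - 5/4)*(-13) = -4*95/4*(-13) = -95*(-13) = 1235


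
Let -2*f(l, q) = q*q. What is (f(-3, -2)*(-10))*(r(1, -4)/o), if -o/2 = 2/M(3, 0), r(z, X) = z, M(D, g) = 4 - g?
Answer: -20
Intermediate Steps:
f(l, q) = -q²/2 (f(l, q) = -q*q/2 = -q²/2)
o = -1 (o = -4/(4 - 1*0) = -4/(4 + 0) = -4/4 = -2*½ = -1)
(f(-3, -2)*(-10))*(r(1, -4)/o) = (-½*(-2)²*(-10))*(1/(-1)) = (-½*4*(-10))*(1*(-1)) = -2*(-10)*(-1) = 20*(-1) = -20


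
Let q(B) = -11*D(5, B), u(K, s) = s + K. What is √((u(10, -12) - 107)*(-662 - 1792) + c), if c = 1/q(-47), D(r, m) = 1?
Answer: √32365795/11 ≈ 517.19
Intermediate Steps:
u(K, s) = K + s
q(B) = -11 (q(B) = -11*1 = -11)
c = -1/11 (c = 1/(-11) = -1/11 ≈ -0.090909)
√((u(10, -12) - 107)*(-662 - 1792) + c) = √(((10 - 12) - 107)*(-662 - 1792) - 1/11) = √((-2 - 107)*(-2454) - 1/11) = √(-109*(-2454) - 1/11) = √(267486 - 1/11) = √(2942345/11) = √32365795/11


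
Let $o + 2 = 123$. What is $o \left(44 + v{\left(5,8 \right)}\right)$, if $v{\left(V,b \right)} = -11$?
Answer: $3993$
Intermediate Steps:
$o = 121$ ($o = -2 + 123 = 121$)
$o \left(44 + v{\left(5,8 \right)}\right) = 121 \left(44 - 11\right) = 121 \cdot 33 = 3993$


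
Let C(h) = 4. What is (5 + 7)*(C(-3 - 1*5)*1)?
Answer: 48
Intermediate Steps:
(5 + 7)*(C(-3 - 1*5)*1) = (5 + 7)*(4*1) = 12*4 = 48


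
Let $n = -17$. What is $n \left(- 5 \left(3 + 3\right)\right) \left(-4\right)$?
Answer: $-2040$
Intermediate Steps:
$n \left(- 5 \left(3 + 3\right)\right) \left(-4\right) = - 17 \left(- 5 \left(3 + 3\right)\right) \left(-4\right) = - 17 \left(\left(-5\right) 6\right) \left(-4\right) = \left(-17\right) \left(-30\right) \left(-4\right) = 510 \left(-4\right) = -2040$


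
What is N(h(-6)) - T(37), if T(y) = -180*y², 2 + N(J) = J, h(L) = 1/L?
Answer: 1478507/6 ≈ 2.4642e+5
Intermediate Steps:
N(J) = -2 + J
N(h(-6)) - T(37) = (-2 + 1/(-6)) - (-180)*37² = (-2 - ⅙) - (-180)*1369 = -13/6 - 1*(-246420) = -13/6 + 246420 = 1478507/6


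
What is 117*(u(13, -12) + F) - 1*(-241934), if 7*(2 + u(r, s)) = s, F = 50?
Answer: 1731446/7 ≈ 2.4735e+5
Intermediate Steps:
u(r, s) = -2 + s/7
117*(u(13, -12) + F) - 1*(-241934) = 117*((-2 + (⅐)*(-12)) + 50) - 1*(-241934) = 117*((-2 - 12/7) + 50) + 241934 = 117*(-26/7 + 50) + 241934 = 117*(324/7) + 241934 = 37908/7 + 241934 = 1731446/7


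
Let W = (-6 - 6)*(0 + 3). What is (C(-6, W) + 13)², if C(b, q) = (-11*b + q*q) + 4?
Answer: 1901641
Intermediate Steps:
W = -36 (W = -12*3 = -36)
C(b, q) = 4 + q² - 11*b (C(b, q) = (-11*b + q²) + 4 = (q² - 11*b) + 4 = 4 + q² - 11*b)
(C(-6, W) + 13)² = ((4 + (-36)² - 11*(-6)) + 13)² = ((4 + 1296 + 66) + 13)² = (1366 + 13)² = 1379² = 1901641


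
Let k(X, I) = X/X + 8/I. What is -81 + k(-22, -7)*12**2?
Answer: -711/7 ≈ -101.57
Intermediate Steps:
k(X, I) = 1 + 8/I
-81 + k(-22, -7)*12**2 = -81 + ((8 - 7)/(-7))*12**2 = -81 - 1/7*1*144 = -81 - 1/7*144 = -81 - 144/7 = -711/7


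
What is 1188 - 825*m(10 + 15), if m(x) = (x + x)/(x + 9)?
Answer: -429/17 ≈ -25.235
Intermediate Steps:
m(x) = 2*x/(9 + x) (m(x) = (2*x)/(9 + x) = 2*x/(9 + x))
1188 - 825*m(10 + 15) = 1188 - 1650*(10 + 15)/(9 + (10 + 15)) = 1188 - 1650*25/(9 + 25) = 1188 - 1650*25/34 = 1188 - 825*25/17 = 1188 - 20625/17 = -429/17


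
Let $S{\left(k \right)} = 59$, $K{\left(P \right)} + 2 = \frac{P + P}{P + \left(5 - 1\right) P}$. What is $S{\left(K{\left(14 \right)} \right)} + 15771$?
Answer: $15830$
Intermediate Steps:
$K{\left(P \right)} = - \frac{8}{5}$ ($K{\left(P \right)} = -2 + \frac{P + P}{P + \left(5 - 1\right) P} = -2 + \frac{2 P}{P + 4 P} = -2 + \frac{2 P}{5 P} = -2 + 2 P \frac{1}{5 P} = -2 + \frac{2}{5} = - \frac{8}{5}$)
$S{\left(K{\left(14 \right)} \right)} + 15771 = 59 + 15771 = 15830$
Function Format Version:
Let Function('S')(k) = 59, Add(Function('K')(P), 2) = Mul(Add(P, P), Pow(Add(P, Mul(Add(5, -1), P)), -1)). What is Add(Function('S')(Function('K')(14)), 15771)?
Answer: 15830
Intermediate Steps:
Function('K')(P) = Rational(-8, 5) (Function('K')(P) = Add(-2, Mul(Add(P, P), Pow(Add(P, Mul(Add(5, -1), P)), -1))) = Add(-2, Mul(Mul(2, P), Pow(Add(P, Mul(4, P)), -1))) = Add(-2, Mul(Mul(2, P), Pow(Mul(5, P), -1))) = Add(-2, Mul(Mul(2, P), Mul(Rational(1, 5), Pow(P, -1)))) = Add(-2, Rational(2, 5)) = Rational(-8, 5))
Add(Function('S')(Function('K')(14)), 15771) = Add(59, 15771) = 15830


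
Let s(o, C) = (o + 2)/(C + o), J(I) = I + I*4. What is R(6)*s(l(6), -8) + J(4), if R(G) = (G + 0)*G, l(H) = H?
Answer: -124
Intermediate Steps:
J(I) = 5*I (J(I) = I + 4*I = 5*I)
s(o, C) = (2 + o)/(C + o)
R(G) = G² (R(G) = G*G = G²)
R(6)*s(l(6), -8) + J(4) = 6²*((2 + 6)/(-8 + 6)) + 5*4 = 36*(8/(-2)) + 20 = 36*(-½*8) + 20 = 36*(-4) + 20 = -144 + 20 = -124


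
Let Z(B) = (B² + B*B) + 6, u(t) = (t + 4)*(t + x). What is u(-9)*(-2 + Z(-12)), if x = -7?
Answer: 23360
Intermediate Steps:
u(t) = (-7 + t)*(4 + t) (u(t) = (t + 4)*(t - 7) = (4 + t)*(-7 + t) = (-7 + t)*(4 + t))
Z(B) = 6 + 2*B² (Z(B) = (B² + B²) + 6 = 2*B² + 6 = 6 + 2*B²)
u(-9)*(-2 + Z(-12)) = (-28 + (-9)² - 3*(-9))*(-2 + (6 + 2*(-12)²)) = (-28 + 81 + 27)*(-2 + (6 + 2*144)) = 80*(-2 + (6 + 288)) = 80*(-2 + 294) = 80*292 = 23360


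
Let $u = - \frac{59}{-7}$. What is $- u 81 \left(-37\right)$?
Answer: $\frac{176823}{7} \approx 25260.0$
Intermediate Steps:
$u = \frac{59}{7}$ ($u = \left(-59\right) \left(- \frac{1}{7}\right) = \frac{59}{7} \approx 8.4286$)
$- u 81 \left(-37\right) = - \frac{59}{7} \cdot 81 \left(-37\right) = - \frac{4779 \left(-37\right)}{7} = \left(-1\right) \left(- \frac{176823}{7}\right) = \frac{176823}{7}$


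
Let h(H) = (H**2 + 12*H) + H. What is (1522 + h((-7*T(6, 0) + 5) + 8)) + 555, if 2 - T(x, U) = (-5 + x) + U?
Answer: 2191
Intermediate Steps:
T(x, U) = 7 - U - x (T(x, U) = 2 - ((-5 + x) + U) = 2 - (-5 + U + x) = 2 + (5 - U - x) = 7 - U - x)
h(H) = H**2 + 13*H
(1522 + h((-7*T(6, 0) + 5) + 8)) + 555 = (1522 + ((-7*(7 - 1*0 - 1*6) + 5) + 8)*(13 + ((-7*(7 - 1*0 - 1*6) + 5) + 8))) + 555 = (1522 + ((-7*(7 + 0 - 6) + 5) + 8)*(13 + ((-7*(7 + 0 - 6) + 5) + 8))) + 555 = (1522 + ((-7*1 + 5) + 8)*(13 + ((-7*1 + 5) + 8))) + 555 = (1522 + ((-7 + 5) + 8)*(13 + ((-7 + 5) + 8))) + 555 = (1522 + (-2 + 8)*(13 + (-2 + 8))) + 555 = (1522 + 6*(13 + 6)) + 555 = (1522 + 6*19) + 555 = (1522 + 114) + 555 = 1636 + 555 = 2191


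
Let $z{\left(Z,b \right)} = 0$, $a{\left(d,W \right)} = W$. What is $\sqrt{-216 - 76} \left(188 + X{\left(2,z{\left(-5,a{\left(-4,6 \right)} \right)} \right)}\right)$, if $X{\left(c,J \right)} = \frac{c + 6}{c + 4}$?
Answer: $\frac{1136 i \sqrt{73}}{3} \approx 3235.3 i$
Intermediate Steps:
$X{\left(c,J \right)} = \frac{6 + c}{4 + c}$
$\sqrt{-216 - 76} \left(188 + X{\left(2,z{\left(-5,a{\left(-4,6 \right)} \right)} \right)}\right) = \sqrt{-216 - 76} \left(188 + \frac{6 + 2}{4 + 2}\right) = \sqrt{-292} \left(188 + \frac{1}{6} \cdot 8\right) = 2 i \sqrt{73} \left(188 + \frac{1}{6} \cdot 8\right) = 2 i \sqrt{73} \left(188 + \frac{4}{3}\right) = 2 i \sqrt{73} \cdot \frac{568}{3} = \frac{1136 i \sqrt{73}}{3}$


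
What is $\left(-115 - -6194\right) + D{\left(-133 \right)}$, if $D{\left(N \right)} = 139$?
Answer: $6218$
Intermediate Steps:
$\left(-115 - -6194\right) + D{\left(-133 \right)} = \left(-115 - -6194\right) + 139 = \left(-115 + 6194\right) + 139 = 6079 + 139 = 6218$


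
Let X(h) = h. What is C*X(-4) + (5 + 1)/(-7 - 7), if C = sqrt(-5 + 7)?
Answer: -3/7 - 4*sqrt(2) ≈ -6.0854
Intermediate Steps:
C = sqrt(2) ≈ 1.4142
C*X(-4) + (5 + 1)/(-7 - 7) = sqrt(2)*(-4) + (5 + 1)/(-7 - 7) = -4*sqrt(2) + 6/(-14) = -4*sqrt(2) + 6*(-1/14) = -4*sqrt(2) - 3/7 = -3/7 - 4*sqrt(2)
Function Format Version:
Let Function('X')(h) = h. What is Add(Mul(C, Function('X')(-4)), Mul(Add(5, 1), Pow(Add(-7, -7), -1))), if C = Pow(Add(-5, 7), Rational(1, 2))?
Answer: Add(Rational(-3, 7), Mul(-4, Pow(2, Rational(1, 2)))) ≈ -6.0854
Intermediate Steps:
C = Pow(2, Rational(1, 2)) ≈ 1.4142
Add(Mul(C, Function('X')(-4)), Mul(Add(5, 1), Pow(Add(-7, -7), -1))) = Add(Mul(Pow(2, Rational(1, 2)), -4), Mul(Add(5, 1), Pow(Add(-7, -7), -1))) = Add(Mul(-4, Pow(2, Rational(1, 2))), Mul(6, Pow(-14, -1))) = Add(Mul(-4, Pow(2, Rational(1, 2))), Mul(6, Rational(-1, 14))) = Add(Mul(-4, Pow(2, Rational(1, 2))), Rational(-3, 7)) = Add(Rational(-3, 7), Mul(-4, Pow(2, Rational(1, 2))))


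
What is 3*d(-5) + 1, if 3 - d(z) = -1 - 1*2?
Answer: 19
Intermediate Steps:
d(z) = 6 (d(z) = 3 - (-1 - 1*2) = 3 - (-1 - 2) = 3 - 1*(-3) = 3 + 3 = 6)
3*d(-5) + 1 = 3*6 + 1 = 18 + 1 = 19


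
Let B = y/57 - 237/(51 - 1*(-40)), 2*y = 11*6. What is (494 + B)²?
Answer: 723561189376/2989441 ≈ 2.4204e+5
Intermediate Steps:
y = 33 (y = (11*6)/2 = (½)*66 = 33)
B = -3502/1729 (B = 33/57 - 237/(51 - 1*(-40)) = 33*(1/57) - 237/(51 + 40) = 11/19 - 237/91 = -3502/1729 ≈ -2.0254)
(494 + B)² = (494 - 3502/1729)² = (850624/1729)² = 723561189376/2989441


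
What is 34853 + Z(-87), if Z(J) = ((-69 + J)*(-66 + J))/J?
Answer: 1002781/29 ≈ 34579.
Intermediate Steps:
Z(J) = (-69 + J)*(-66 + J)/J
34853 + Z(-87) = 34853 + (-135 - 87 + 4554/(-87)) = 34853 + (-135 - 87 + 4554*(-1/87)) = 34853 + (-135 - 87 - 1518/29) = 34853 - 7956/29 = 1002781/29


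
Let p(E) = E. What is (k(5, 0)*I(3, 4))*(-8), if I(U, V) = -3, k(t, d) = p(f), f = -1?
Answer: -24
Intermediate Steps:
k(t, d) = -1
(k(5, 0)*I(3, 4))*(-8) = -1*(-3)*(-8) = 3*(-8) = -24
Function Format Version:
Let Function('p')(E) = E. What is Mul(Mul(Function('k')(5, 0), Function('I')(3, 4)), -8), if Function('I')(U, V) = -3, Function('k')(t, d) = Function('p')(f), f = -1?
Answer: -24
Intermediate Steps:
Function('k')(t, d) = -1
Mul(Mul(Function('k')(5, 0), Function('I')(3, 4)), -8) = Mul(Mul(-1, -3), -8) = Mul(3, -8) = -24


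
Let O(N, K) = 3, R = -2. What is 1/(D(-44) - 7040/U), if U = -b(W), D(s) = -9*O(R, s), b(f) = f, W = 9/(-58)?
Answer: -9/408563 ≈ -2.2028e-5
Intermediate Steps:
W = -9/58 (W = 9*(-1/58) = -9/58 ≈ -0.15517)
D(s) = -27 (D(s) = -9*3 = -27)
U = 9/58 (U = -1*(-9/58) = 9/58 ≈ 0.15517)
1/(D(-44) - 7040/U) = 1/(-27 - 7040/9/58) = 1/(-27 - 7040*58/9) = 1/(-27 - 408320/9) = 1/(-408563/9) = -9/408563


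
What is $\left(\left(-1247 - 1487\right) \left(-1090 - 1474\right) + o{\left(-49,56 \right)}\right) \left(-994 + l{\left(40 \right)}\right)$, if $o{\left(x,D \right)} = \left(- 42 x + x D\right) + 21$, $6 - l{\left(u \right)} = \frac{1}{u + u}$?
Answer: $- \frac{554022950751}{80} \approx -6.9253 \cdot 10^{9}$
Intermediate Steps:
$l{\left(u \right)} = 6 - \frac{1}{2 u}$ ($l{\left(u \right)} = 6 - \frac{1}{u + u} = 6 - \frac{1}{2 u}$)
$o{\left(x,D \right)} = 21 - 42 x + D x$ ($o{\left(x,D \right)} = \left(- 42 x + D x\right) + 21 = 21 - 42 x + D x$)
$\left(\left(-1247 - 1487\right) \left(-1090 - 1474\right) + o{\left(-49,56 \right)}\right) \left(-994 + l{\left(40 \right)}\right) = \left(\left(-1247 - 1487\right) \left(-1090 - 1474\right) + \left(21 - -2058 + 56 \left(-49\right)\right)\right) \left(-994 + \left(6 - \frac{1}{2 \cdot 40}\right)\right) = \left(\left(-2734\right) \left(-2564\right) + \left(21 + 2058 - 2744\right)\right) \left(-994 + \left(6 - \frac{1}{80}\right)\right) = \left(7009976 - 665\right) \left(-994 + \left(6 - \frac{1}{80}\right)\right) = 7009311 \left(-994 + \frac{479}{80}\right) = 7009311 \left(- \frac{79041}{80}\right) = - \frac{554022950751}{80}$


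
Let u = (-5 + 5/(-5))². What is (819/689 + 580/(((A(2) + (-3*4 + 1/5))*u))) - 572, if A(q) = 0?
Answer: -16102768/28143 ≈ -572.18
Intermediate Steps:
u = 36 (u = (-5 + 5*(-⅕))² = (-5 - 1)² = (-6)² = 36)
(819/689 + 580/(((A(2) + (-3*4 + 1/5))*u))) - 572 = (819/689 + 580/(((0 + (-3*4 + 1/5))*36))) - 572 = (819*(1/689) + 580/(((0 + (-12 + ⅕))*36))) - 572 = (63/53 + 580/(((0 - 59/5)*36))) - 572 = (63/53 + 580/((-59/5*36))) - 572 = (63/53 + 580/(-2124/5)) - 572 = (63/53 + 580*(-5/2124)) - 572 = (63/53 - 725/531) - 572 = -4972/28143 - 572 = -16102768/28143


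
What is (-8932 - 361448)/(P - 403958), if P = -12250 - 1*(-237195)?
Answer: 123460/59671 ≈ 2.0690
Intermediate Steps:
P = 224945 (P = -12250 + 237195 = 224945)
(-8932 - 361448)/(P - 403958) = (-8932 - 361448)/(224945 - 403958) = -370380/(-179013) = -370380*(-1/179013) = 123460/59671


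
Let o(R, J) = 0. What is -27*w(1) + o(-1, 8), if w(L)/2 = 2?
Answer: -108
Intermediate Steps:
w(L) = 4 (w(L) = 2*2 = 4)
-27*w(1) + o(-1, 8) = -27*4 + 0 = -108 + 0 = -108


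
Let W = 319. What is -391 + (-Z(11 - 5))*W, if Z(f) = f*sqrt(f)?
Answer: -391 - 1914*sqrt(6) ≈ -5079.3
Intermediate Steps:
Z(f) = f**(3/2)
-391 + (-Z(11 - 5))*W = -391 - (11 - 5)**(3/2)*319 = -391 - 6**(3/2)*319 = -391 - 6*sqrt(6)*319 = -391 - 1914*sqrt(6)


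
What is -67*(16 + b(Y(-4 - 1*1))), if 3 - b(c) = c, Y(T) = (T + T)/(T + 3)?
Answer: -938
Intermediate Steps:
Y(T) = 2*T/(3 + T) (Y(T) = (2*T)/(3 + T) = 2*T/(3 + T))
b(c) = 3 - c
-67*(16 + b(Y(-4 - 1*1))) = -67*(16 + (3 - 2*(-4 - 1*1)/(3 + (-4 - 1*1)))) = -67*(16 + (3 - 2*(-4 - 1)/(3 + (-4 - 1)))) = -67*(16 + (3 - 2*(-5)/(3 - 5))) = -67*(16 + (3 - 2*(-5)/(-2))) = -67*(16 + (3 - 2*(-5)*(-1)/2)) = -67*(16 + (3 - 1*5)) = -67*(16 + (3 - 5)) = -67*(16 - 2) = -67*14 = -938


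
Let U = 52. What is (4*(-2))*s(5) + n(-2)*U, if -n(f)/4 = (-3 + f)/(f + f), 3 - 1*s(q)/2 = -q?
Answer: -388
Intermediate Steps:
s(q) = 6 + 2*q (s(q) = 6 - (-2)*q = 6 + 2*q)
n(f) = -2*(-3 + f)/f (n(f) = -4*(-3 + f)/(f + f) = -4*(-3 + f)/(2*f) = -4*(-3 + f)*1/(2*f) = -2*(-3 + f)/f)
(4*(-2))*s(5) + n(-2)*U = (4*(-2))*(6 + 2*5) + (-2 + 6/(-2))*52 = -8*(6 + 10) + (-2 + 6*(-½))*52 = -8*16 + (-2 - 3)*52 = -128 - 5*52 = -128 - 260 = -388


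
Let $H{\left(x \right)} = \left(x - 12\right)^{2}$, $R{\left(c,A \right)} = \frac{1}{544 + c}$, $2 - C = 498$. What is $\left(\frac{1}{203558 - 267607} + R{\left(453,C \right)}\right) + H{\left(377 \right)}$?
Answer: $\frac{8507329303977}{63856853} \approx 1.3323 \cdot 10^{5}$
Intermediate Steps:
$C = -496$ ($C = 2 - 498 = -496$)
$H{\left(x \right)} = \left(-12 + x\right)^{2}$
$\left(\frac{1}{203558 - 267607} + R{\left(453,C \right)}\right) + H{\left(377 \right)} = \left(\frac{1}{203558 - 267607} + \frac{1}{544 + 453}\right) + \left(-12 + 377\right)^{2} = \left(\frac{1}{-64049} + \frac{1}{997}\right) + 365^{2} = \left(- \frac{1}{64049} + \frac{1}{997}\right) + 133225 = \frac{63052}{63856853} + 133225 = \frac{8507329303977}{63856853}$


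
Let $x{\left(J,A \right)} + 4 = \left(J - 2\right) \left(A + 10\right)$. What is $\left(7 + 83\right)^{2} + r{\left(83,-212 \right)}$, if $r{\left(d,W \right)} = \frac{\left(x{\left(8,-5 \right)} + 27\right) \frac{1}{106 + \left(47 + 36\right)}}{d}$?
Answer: $\frac{127064753}{15687} \approx 8100.0$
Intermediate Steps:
$x{\left(J,A \right)} = -4 + \left(-2 + J\right) \left(10 + A\right)$ ($x{\left(J,A \right)} = -4 + \left(J - 2\right) \left(A + 10\right) = -4 + \left(-2 + J\right) \left(10 + A\right)$)
$r{\left(d,W \right)} = \frac{53}{189 d}$ ($r{\left(d,W \right)} = \frac{\left(\left(-24 - -10 + 10 \cdot 8 - 40\right) + 27\right) \frac{1}{106 + \left(47 + 36\right)}}{d} = \frac{\left(\left(-24 + 10 + 80 - 40\right) + 27\right) \frac{1}{106 + 83}}{d} = \frac{\left(26 + 27\right) \frac{1}{189}}{d} = \frac{53 \cdot \frac{1}{189}}{d} = \frac{53}{189 d}$)
$\left(7 + 83\right)^{2} + r{\left(83,-212 \right)} = \left(7 + 83\right)^{2} + \frac{53}{189 \cdot 83} = 90^{2} + \frac{53}{189} \cdot \frac{1}{83} = 8100 + \frac{53}{15687} = \frac{127064753}{15687}$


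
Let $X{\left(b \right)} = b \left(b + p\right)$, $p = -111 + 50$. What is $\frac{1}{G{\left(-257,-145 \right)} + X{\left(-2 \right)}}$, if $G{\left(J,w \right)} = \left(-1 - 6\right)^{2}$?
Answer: $\frac{1}{175} \approx 0.0057143$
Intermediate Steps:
$p = -61$
$G{\left(J,w \right)} = 49$ ($G{\left(J,w \right)} = \left(-7\right)^{2} = 49$)
$X{\left(b \right)} = b \left(-61 + b\right)$ ($X{\left(b \right)} = b \left(b - 61\right) = b \left(-61 + b\right)$)
$\frac{1}{G{\left(-257,-145 \right)} + X{\left(-2 \right)}} = \frac{1}{49 - 2 \left(-61 - 2\right)} = \frac{1}{49 - -126} = \frac{1}{49 + 126} = \frac{1}{175}$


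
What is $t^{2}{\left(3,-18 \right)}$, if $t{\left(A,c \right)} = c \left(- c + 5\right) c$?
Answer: $55532304$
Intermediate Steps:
$t{\left(A,c \right)} = c^{2} \left(5 - c\right)$ ($t{\left(A,c \right)} = c \left(5 - c\right) c = c^{2} \left(5 - c\right)$)
$t^{2}{\left(3,-18 \right)} = \left(\left(-18\right)^{2} \left(5 - -18\right)\right)^{2} = \left(324 \left(5 + 18\right)\right)^{2} = \left(324 \cdot 23\right)^{2} = 7452^{2} = 55532304$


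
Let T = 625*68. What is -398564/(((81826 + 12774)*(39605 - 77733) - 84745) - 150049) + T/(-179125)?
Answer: -612928839874/2584518385101 ≈ -0.23715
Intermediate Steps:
T = 42500
-398564/(((81826 + 12774)*(39605 - 77733) - 84745) - 150049) + T/(-179125) = -398564/(((81826 + 12774)*(39605 - 77733) - 84745) - 150049) + 42500/(-179125) = -398564/((94600*(-38128) - 84745) - 150049) + 42500*(-1/179125) = -398564/((-3606908800 - 84745) - 150049) - 340/1433 = -398564/(-3606993545 - 150049) - 340/1433 = -398564/(-3607143594) - 340/1433 = -398564*(-1/3607143594) - 340/1433 = 199282/1803571797 - 340/1433 = -612928839874/2584518385101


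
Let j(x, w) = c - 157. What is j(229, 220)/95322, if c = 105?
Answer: -26/47661 ≈ -0.00054552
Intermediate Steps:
j(x, w) = -52 (j(x, w) = 105 - 157 = -52)
j(229, 220)/95322 = -52/95322 = -52*1/95322 = -26/47661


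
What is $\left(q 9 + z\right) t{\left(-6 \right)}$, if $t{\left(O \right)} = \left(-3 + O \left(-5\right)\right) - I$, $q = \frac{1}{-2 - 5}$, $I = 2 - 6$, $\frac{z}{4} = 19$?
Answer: $\frac{16213}{7} \approx 2316.1$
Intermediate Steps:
$z = 76$ ($z = 4 \cdot 19 = 76$)
$I = -4$ ($I = 2 - 6 = -4$)
$q = - \frac{1}{7}$ ($q = \frac{1}{-7} = - \frac{1}{7} \approx -0.14286$)
$t{\left(O \right)} = 1 - 5 O$ ($t{\left(O \right)} = \left(-3 + O \left(-5\right)\right) - -4 = \left(-3 - 5 O\right) + 4 = 1 - 5 O$)
$\left(q 9 + z\right) t{\left(-6 \right)} = \left(\left(- \frac{1}{7}\right) 9 + 76\right) \left(1 - -30\right) = \left(- \frac{9}{7} + 76\right) \left(1 + 30\right) = \frac{523}{7} \cdot 31 = \frac{16213}{7}$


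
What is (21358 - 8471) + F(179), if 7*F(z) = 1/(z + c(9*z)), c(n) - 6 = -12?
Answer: 15606158/1211 ≈ 12887.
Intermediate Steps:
c(n) = -6 (c(n) = 6 - 12 = -6)
F(z) = 1/(7*(-6 + z)) (F(z) = 1/(7*(z - 6)) = 1/(7*(-6 + z)))
(21358 - 8471) + F(179) = (21358 - 8471) + 1/(7*(-6 + 179)) = 12887 + (1/7)/173 = 12887 + (1/7)*(1/173) = 12887 + 1/1211 = 15606158/1211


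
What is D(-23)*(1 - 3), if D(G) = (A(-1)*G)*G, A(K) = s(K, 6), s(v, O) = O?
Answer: -6348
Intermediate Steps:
A(K) = 6
D(G) = 6*G**2 (D(G) = (6*G)*G = 6*G**2)
D(-23)*(1 - 3) = (6*(-23)**2)*(1 - 3) = (6*529)*(-2) = 3174*(-2) = -6348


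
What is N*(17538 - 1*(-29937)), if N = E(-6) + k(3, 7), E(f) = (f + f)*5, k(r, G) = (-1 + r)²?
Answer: -2658600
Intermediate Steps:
E(f) = 10*f (E(f) = (2*f)*5 = 10*f)
N = -56 (N = 10*(-6) + (-1 + 3)² = -60 + 2² = -60 + 4 = -56)
N*(17538 - 1*(-29937)) = -56*(17538 - 1*(-29937)) = -56*(17538 + 29937) = -56*47475 = -2658600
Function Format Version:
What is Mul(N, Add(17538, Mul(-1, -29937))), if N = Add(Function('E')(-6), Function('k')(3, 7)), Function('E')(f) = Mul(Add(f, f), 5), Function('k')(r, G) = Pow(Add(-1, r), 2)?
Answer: -2658600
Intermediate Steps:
Function('E')(f) = Mul(10, f) (Function('E')(f) = Mul(Mul(2, f), 5) = Mul(10, f))
N = -56 (N = Add(Mul(10, -6), Pow(Add(-1, 3), 2)) = Add(-60, Pow(2, 2)) = Add(-60, 4) = -56)
Mul(N, Add(17538, Mul(-1, -29937))) = Mul(-56, Add(17538, Mul(-1, -29937))) = Mul(-56, Add(17538, 29937)) = Mul(-56, 47475) = -2658600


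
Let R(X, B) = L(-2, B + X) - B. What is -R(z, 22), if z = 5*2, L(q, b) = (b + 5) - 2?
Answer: -13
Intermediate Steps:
L(q, b) = 3 + b (L(q, b) = (5 + b) - 2 = 3 + b)
z = 10
R(X, B) = 3 + X (R(X, B) = (3 + (B + X)) - B = (3 + B + X) - B = 3 + X)
-R(z, 22) = -(3 + 10) = -1*13 = -13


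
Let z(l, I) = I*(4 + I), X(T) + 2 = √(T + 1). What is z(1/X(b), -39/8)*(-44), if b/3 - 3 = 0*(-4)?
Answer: -3003/16 ≈ -187.69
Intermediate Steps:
b = 9 (b = 9 + 3*(0*(-4)) = 9 + 3*0 = 9 + 0 = 9)
X(T) = -2 + √(1 + T) (X(T) = -2 + √(T + 1) = -2 + √(1 + T))
z(1/X(b), -39/8)*(-44) = ((-39/8)*(4 - 39/8))*(-44) = ((-39*⅛)*(4 - 39*⅛))*(-44) = -39*(4 - 39/8)/8*(-44) = -39/8*(-7/8)*(-44) = (273/64)*(-44) = -3003/16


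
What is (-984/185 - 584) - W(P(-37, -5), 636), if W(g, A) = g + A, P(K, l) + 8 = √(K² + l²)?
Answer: -225204/185 - √1394 ≈ -1254.7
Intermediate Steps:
P(K, l) = -8 + √(K² + l²)
W(g, A) = A + g
(-984/185 - 584) - W(P(-37, -5), 636) = (-984/185 - 584) - (636 + (-8 + √((-37)² + (-5)²))) = ((1/185)*(-984) - 584) - (636 + (-8 + √(1369 + 25))) = (-984/185 - 584) - (636 + (-8 + √1394)) = -109024/185 - (628 + √1394) = -109024/185 + (-628 - √1394) = -225204/185 - √1394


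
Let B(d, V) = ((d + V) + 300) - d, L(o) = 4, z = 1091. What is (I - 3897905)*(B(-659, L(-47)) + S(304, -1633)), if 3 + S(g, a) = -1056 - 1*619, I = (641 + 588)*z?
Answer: 3513408684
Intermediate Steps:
B(d, V) = 300 + V (B(d, V) = ((V + d) + 300) - d = (300 + V + d) - d = 300 + V)
I = 1340839 (I = (641 + 588)*1091 = 1229*1091 = 1340839)
S(g, a) = -1678 (S(g, a) = -3 + (-1056 - 1*619) = -3 + (-1056 - 619) = -3 - 1675 = -1678)
(I - 3897905)*(B(-659, L(-47)) + S(304, -1633)) = (1340839 - 3897905)*((300 + 4) - 1678) = -2557066*(304 - 1678) = -2557066*(-1374) = 3513408684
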